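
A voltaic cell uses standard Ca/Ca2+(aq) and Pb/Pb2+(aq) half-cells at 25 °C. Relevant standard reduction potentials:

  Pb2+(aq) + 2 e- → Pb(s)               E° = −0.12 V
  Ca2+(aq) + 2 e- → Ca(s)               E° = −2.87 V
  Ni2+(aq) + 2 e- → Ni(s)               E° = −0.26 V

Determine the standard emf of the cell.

The Pb²⁺/Pb couple has the higher E°, so Pb ion is reduced (cathode) and Ca is oxidized (anode).
E°cell = E°(cathode) − E°(anode) = −0.12 − (−2.87) = +2.75 V.

+2.75 V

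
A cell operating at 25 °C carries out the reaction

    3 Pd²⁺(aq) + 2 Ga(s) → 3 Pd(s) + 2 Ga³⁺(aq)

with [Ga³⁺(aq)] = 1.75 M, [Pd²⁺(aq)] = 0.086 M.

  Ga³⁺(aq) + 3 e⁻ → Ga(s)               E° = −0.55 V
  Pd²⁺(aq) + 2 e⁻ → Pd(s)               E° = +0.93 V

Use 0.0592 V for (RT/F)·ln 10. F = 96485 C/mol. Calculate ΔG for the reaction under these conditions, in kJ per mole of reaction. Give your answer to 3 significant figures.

With Pd²⁺/Pd reduced at the cathode, E°cell = +0.93 − (−0.55) = +1.48 V and n = 6.
Q = [Ga³⁺(aq)]^2 / [Pd²⁺(aq)]^3 = 4.81×10^3, so log Q = 3.683 and E = +1.48 − (0.0592/6)(3.683) = +1.4437 V.
ΔG = −nFE = −(6)(96485)(+1.4437) J/mol = −836 kJ/mol.

−836 kJ/mol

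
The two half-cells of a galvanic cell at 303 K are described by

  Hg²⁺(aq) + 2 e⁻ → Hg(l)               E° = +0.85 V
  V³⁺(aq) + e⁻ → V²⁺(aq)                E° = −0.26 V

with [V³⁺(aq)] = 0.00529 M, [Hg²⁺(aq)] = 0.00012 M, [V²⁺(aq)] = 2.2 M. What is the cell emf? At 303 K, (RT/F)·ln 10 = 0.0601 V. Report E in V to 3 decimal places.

The Hg²⁺/Hg couple has the more positive E°, so it is the cathode; V³⁺/V²⁺ is the anode.
E°cell = E°cat − E°an = +0.85 − (−0.26) = +1.11 V; n = 2.
The balanced reaction is Hg²⁺(aq) + 2 V²⁺(aq) → Hg(l) + 2 V³⁺(aq), so Q = [V³⁺(aq)]^2 / ([Hg²⁺(aq)]·[V²⁺(aq)]^2) = 0.0482 and log Q = −1.317.
By the Nernst equation, E = +1.11 − (0.0601/2)·(−1.317) = +1.150 V.

+1.150 V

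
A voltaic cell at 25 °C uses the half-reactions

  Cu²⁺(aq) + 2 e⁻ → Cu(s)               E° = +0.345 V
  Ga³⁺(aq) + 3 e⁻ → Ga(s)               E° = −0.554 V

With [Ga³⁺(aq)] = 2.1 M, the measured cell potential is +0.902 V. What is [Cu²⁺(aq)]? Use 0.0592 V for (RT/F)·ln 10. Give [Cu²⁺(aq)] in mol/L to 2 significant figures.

2.1 M

With Cu²⁺/Cu at the cathode and Ga³⁺/Ga at the anode, E°cell = +0.345 − (−0.554) = +0.899 V (n = 6).
From the Nernst equation, log Q = n(E° − E)/0.0592 = 6·(+0.899 − (+0.902))/0.0592 = −0.304.
The balanced reaction is 3 Cu²⁺(aq) + 2 Ga(s) → 3 Cu(s) + 2 Ga³⁺(aq), so Q = [Ga³⁺(aq)]^2 / [Cu²⁺(aq)]^3.
Isolating [Cu²⁺(aq)] in Q = 10^{−0.304} yields log [Cu²⁺(aq)] = 0.316, i.e. 2.1 M.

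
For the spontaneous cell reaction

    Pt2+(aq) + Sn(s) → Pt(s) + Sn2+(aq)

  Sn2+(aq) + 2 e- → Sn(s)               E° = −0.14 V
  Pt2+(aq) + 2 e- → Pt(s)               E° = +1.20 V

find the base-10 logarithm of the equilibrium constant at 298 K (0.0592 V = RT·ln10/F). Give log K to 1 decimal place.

log K = 45.3

The Pt²⁺/Pt couple is reduced (cathode); E°cell = +1.20 − (−0.14) = +1.34 V with n = 2.
At equilibrium E = 0, so log K = nE°cell / 0.0592 = (2)(+1.34) / 0.0592 = 45.3.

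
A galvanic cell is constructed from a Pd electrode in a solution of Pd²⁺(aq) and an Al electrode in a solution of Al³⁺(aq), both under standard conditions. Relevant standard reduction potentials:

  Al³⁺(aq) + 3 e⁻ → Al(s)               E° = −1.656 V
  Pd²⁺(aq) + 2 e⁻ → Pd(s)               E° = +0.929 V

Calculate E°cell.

+2.585 V

Of the two couples in this cell, the one with the more positive reduction potential is reduced at the cathode: here that is Pd²⁺/Pd (+0.929 V); Al³⁺/Al (−1.656 V) is the anode.
E°cell = E°(cathode) − E°(anode) = +0.929 − (−1.656) = +2.585 V.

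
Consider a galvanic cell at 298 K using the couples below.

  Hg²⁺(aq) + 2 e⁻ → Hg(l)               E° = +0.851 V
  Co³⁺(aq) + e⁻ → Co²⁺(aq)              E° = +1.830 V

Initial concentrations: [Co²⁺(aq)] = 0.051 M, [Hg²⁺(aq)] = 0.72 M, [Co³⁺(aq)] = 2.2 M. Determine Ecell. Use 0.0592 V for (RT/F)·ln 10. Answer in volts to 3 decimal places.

Since E°(Co³⁺/Co²⁺) > E°(Hg²⁺/Hg), Co³⁺/Co²⁺ serves as the cathode.
E°cell = E°cat − E°an = +1.830 − (+0.851) = +0.979 V; n = 2.
The balanced reaction is 2 Co³⁺(aq) + Hg(l) → 2 Co²⁺(aq) + Hg²⁺(aq), so Q = ([Co²⁺(aq)]^2·[Hg²⁺(aq)]) / [Co³⁺(aq)]^2 = 0.000387 and log Q = −3.412.
E = E° − (0.0592/n)·log Q = +0.979 − (0.0592/2)(−3.412) = +1.080 V.

+1.080 V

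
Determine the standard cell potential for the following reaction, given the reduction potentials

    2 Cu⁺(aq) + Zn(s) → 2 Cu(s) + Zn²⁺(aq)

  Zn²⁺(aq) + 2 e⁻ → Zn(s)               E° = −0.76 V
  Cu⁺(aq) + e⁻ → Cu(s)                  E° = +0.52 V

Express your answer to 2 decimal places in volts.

In the reaction as written, Cu⁺(aq) is reduced (cathode) and Zn²⁺(aq) is produced by oxidation at the anode.
E°cell = E°(cathode) − E°(anode) = +0.52 − (−0.76) = +1.28 V.

+1.28 V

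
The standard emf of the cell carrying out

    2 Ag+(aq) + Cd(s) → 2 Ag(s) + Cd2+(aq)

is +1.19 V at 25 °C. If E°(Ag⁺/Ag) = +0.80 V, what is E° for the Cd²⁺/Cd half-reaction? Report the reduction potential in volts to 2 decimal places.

In the reaction as written the Ag⁺/Ag couple is reduced (cathode) and Cd²⁺/Cd is oxidized (anode), so E°cell = E°(Ag⁺/Ag) − E°(Cd²⁺/Cd).
E°(Cd²⁺/Cd) = E°(cathode) − E°cell = +0.80 − (+1.19) = −0.39 V.

−0.39 V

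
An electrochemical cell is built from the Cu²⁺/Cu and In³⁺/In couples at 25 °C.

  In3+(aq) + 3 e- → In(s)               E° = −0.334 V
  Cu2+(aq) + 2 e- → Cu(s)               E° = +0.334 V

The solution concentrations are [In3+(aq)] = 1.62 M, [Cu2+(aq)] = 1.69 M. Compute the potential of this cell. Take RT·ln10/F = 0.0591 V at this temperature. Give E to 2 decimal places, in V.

Since E°(Cu²⁺/Cu) > E°(In³⁺/In), Cu²⁺/Cu serves as the cathode.
E°cell = +0.334 − (−0.334) = +0.668 V, with n = 6 electrons transferred.
Balancing gives 3 Cu2+(aq) + 2 In(s) → 3 Cu(s) + 2 In3+(aq); hence Q = [In3+(aq)]^2 / [Cu2+(aq)]^3 = 0.544 (log Q = −0.265).
E = E° − (0.0591/n)·log Q = +0.668 − (0.0591/6)(−0.265) = +0.67 V.

+0.67 V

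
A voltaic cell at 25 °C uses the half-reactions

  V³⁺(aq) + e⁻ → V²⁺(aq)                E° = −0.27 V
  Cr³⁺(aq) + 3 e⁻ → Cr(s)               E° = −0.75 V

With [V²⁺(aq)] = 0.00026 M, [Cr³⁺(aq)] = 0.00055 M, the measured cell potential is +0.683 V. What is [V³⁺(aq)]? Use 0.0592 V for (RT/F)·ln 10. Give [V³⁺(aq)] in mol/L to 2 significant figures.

0.057 M

V³⁺/V²⁺ is the cathode (higher E°); E°cell = −0.27 − (−0.75) = +0.48 V with n = 3.
Rearranging E = E° − (0.0592/n)·log Q gives log Q = 3(+0.48 − (+0.683))/0.0592 = −10.287.
The balanced reaction is 3 V³⁺(aq) + Cr(s) → 3 V²⁺(aq) + Cr³⁺(aq), so Q = ([V²⁺(aq)]^3·[Cr³⁺(aq)]) / [V³⁺(aq)]^3.
Solving for the unknown gives log [V³⁺(aq)] = −1.243, so [V³⁺(aq)] ≈ 0.057 M.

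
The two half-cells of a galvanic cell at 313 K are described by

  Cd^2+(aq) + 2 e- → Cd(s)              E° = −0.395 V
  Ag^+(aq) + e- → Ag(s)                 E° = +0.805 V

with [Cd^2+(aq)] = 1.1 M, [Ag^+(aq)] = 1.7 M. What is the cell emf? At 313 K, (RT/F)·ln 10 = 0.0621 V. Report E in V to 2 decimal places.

+1.21 V

Since E°(Ag⁺/Ag) > E°(Cd²⁺/Cd), Ag⁺/Ag serves as the cathode.
E°cell = +0.805 − (−0.395) = +1.200 V, with n = 2 electrons transferred.
The balanced reaction is 2 Ag^+(aq) + Cd(s) → 2 Ag(s) + Cd^2+(aq), so Q = [Cd^2+(aq)] / [Ag^+(aq)]^2 = 0.381 and log Q = −0.420.
By the Nernst equation, E = +1.200 − (0.0621/2)·(−0.420) = +1.21 V.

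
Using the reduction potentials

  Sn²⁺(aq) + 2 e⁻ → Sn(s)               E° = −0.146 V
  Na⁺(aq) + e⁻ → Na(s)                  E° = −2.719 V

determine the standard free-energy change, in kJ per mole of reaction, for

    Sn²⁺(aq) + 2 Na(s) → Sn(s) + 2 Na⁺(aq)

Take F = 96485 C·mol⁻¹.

−497 kJ/mol

In the reaction as written Sn²⁺(aq) is reduced, so the Sn²⁺/Sn couple is the cathode and Na⁺/Na is the anode.
E°cell = −0.146 − (−2.719) = +2.573 V; balancing electrons gives n = 2.
ΔG° = −nFE°cell = −(2)(96485)(+2.573) J/mol = −497 kJ/mol.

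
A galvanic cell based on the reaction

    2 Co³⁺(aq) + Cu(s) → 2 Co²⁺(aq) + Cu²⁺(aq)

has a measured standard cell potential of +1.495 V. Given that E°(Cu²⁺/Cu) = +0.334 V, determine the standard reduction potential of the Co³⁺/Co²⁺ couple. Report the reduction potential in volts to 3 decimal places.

In the reaction as written the Co³⁺/Co²⁺ couple is reduced (cathode) and Cu²⁺/Cu is oxidized (anode), so E°cell = E°(Co³⁺/Co²⁺) − E°(Cu²⁺/Cu).
E°(Co³⁺/Co²⁺) = E°cell + E°(anode) = +1.495 + (+0.334) = +1.829 V.

+1.829 V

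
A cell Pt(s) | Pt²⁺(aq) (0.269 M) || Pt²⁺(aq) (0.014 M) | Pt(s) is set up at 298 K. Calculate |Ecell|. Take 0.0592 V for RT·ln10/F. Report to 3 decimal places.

0.038 V

For a concentration cell E°cell = 0, since both electrodes use the same couple.
The compartment with the higher Pt²⁺(aq) concentration (0.269 M) acts as the cathode; ions are reduced there and produced at the dilute (0.014 M) anode.
With n = 2, Ecell = −(0.0592/2)·log([dilute]/[conc]) = −(0.0592/2)·log(0.014/0.269) = +0.038 V.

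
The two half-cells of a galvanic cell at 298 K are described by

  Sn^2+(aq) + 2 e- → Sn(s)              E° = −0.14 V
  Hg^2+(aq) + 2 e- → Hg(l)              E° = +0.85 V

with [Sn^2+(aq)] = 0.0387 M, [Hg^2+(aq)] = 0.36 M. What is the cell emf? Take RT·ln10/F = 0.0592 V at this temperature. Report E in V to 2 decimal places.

The Hg²⁺/Hg couple has the more positive E°, so it is the cathode; Sn²⁺/Sn is the anode.
E°cell = +0.85 − (−0.14) = +0.99 V, with n = 2 electrons transferred.
Balancing gives Hg^2+(aq) + Sn(s) → Hg(l) + Sn^2+(aq); hence Q = [Sn^2+(aq)] / [Hg^2+(aq)] = 0.107 (log Q = −0.969).
Applying E = E° − (RT ln10/nF)·log Q gives +0.99 − (0.0592/2)(−0.969) = +1.02 V.

+1.02 V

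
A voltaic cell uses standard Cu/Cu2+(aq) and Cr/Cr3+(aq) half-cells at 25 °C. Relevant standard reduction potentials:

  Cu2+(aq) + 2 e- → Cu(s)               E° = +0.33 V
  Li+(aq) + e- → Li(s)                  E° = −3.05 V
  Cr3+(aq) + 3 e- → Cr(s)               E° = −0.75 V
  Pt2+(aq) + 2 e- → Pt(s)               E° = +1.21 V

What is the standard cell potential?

+1.08 V

Of the two couples in this cell, the one with the more positive reduction potential is reduced at the cathode: here that is Cu²⁺/Cu (+0.33 V); Cr³⁺/Cr (−0.75 V) is the anode.
E°cell = E°(cathode) − E°(anode) = +0.33 − (−0.75) = +1.08 V.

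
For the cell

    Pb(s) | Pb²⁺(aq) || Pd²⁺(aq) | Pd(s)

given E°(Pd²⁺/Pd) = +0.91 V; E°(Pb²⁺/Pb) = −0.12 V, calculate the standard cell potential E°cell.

+1.03 V

By convention the left-hand electrode in cell notation is the anode (oxidation) and the right-hand electrode is the cathode (reduction).
E°cell = E°(right) − E°(left) = +0.91 − (−0.12) = +1.03 V.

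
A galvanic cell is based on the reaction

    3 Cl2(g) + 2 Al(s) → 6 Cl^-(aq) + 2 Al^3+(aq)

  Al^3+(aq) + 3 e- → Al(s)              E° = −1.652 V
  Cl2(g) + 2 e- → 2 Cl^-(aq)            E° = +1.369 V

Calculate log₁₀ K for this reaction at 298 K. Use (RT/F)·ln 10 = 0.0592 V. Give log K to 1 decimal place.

The Cl₂/Cl⁻ couple is reduced (cathode); E°cell = +1.369 − (−1.652) = +3.021 V with n = 6.
At equilibrium E = 0, so log K = nE°cell / 0.0592 = (6)(+3.021) / 0.0592 = 306.2.

log K = 306.2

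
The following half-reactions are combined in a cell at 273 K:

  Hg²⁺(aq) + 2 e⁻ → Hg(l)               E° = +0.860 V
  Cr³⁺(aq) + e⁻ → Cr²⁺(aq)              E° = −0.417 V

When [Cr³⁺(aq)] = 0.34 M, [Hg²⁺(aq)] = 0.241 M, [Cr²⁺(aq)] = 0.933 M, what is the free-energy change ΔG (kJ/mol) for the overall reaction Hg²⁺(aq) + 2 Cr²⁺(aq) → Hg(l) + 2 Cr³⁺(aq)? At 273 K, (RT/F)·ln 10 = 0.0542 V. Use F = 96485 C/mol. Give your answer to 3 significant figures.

With Hg²⁺/Hg reduced at the cathode, E°cell = +0.860 − (−0.417) = +1.277 V and n = 2.
Here Q = [Cr³⁺(aq)]^2 / ([Hg²⁺(aq)]·[Cr²⁺(aq)]^2) = 0.551 (log Q = −0.259), giving E = +1.277 − (0.0542/2)·(−0.259) = +1.2840 V.
Then ΔG = −nFE = −2 × 96485 × +1.2840 J/mol = −248 kJ/mol.

−248 kJ/mol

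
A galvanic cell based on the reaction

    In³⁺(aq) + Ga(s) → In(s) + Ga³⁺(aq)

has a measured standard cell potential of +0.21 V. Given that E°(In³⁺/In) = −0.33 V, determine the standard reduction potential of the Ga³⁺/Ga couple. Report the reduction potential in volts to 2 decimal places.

−0.54 V

In the reaction as written the In³⁺/In couple is reduced (cathode) and Ga³⁺/Ga is oxidized (anode), so E°cell = E°(In³⁺/In) − E°(Ga³⁺/Ga).
E°(Ga³⁺/Ga) = E°(cathode) − E°cell = −0.33 − (+0.21) = −0.54 V.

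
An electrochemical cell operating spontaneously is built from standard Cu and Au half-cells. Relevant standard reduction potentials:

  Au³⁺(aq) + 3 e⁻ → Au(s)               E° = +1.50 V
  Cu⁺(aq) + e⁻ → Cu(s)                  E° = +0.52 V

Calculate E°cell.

+0.98 V

The Au³⁺/Au couple has the higher E°, so Au ion is reduced (cathode) and Cu is oxidized (anode).
E°cell = E°(cathode) − E°(anode) = +1.50 − (+0.52) = +0.98 V.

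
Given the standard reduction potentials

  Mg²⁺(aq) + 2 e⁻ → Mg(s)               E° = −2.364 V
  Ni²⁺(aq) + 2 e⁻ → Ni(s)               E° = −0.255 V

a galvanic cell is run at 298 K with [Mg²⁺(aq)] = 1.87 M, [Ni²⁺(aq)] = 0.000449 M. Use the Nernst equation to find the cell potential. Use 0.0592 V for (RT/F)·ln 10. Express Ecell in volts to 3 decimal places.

Since E°(Ni²⁺/Ni) > E°(Mg²⁺/Mg), Ni²⁺/Ni serves as the cathode.
E°cell = −0.255 − (−2.364) = +2.109 V, with n = 2 electrons transferred.
The balanced reaction is Ni²⁺(aq) + Mg(s) → Ni(s) + Mg²⁺(aq), so Q = [Mg²⁺(aq)] / [Ni²⁺(aq)] = 4.16×10^3 and log Q = 3.620.
Applying E = E° − (RT ln10/nF)·log Q gives +2.109 − (0.0592/2)(3.620) = +2.002 V.

+2.002 V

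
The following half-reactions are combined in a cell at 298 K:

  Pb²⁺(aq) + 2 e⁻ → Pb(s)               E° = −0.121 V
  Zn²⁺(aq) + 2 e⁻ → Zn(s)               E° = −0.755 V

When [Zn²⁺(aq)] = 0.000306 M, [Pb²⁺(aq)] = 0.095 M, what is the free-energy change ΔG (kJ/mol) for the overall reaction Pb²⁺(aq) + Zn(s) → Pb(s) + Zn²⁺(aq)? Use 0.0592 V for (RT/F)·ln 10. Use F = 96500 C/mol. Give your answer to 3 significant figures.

−137 kJ/mol

E°cell = −0.121 − (−0.755) = +0.634 V; the balanced reaction transfers n = 2 electrons.
The reaction quotient is [Zn²⁺(aq)] / [Pb²⁺(aq)] = 0.00322; by Nernst, E = +0.634 − (0.0592/2)(−2.492) = +0.7078 V.
ΔG = −nFE = −(2)(96500)(+0.7078) J/mol = −137 kJ/mol.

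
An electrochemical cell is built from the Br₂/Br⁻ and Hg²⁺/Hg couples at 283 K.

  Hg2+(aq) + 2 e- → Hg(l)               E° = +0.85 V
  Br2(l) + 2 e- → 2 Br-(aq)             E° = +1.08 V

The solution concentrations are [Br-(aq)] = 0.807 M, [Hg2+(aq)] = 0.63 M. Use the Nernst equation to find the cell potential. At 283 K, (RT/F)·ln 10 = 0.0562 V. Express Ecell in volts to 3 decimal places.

Br₂/Br⁻ is reduced (cathode, E° = +1.08 V) and Hg²⁺/Hg is oxidized (anode).
E°cell = +1.08 − (+0.85) = +0.23 V, with n = 2 electrons transferred.
The balanced reaction is Br2(l) + Hg(l) → 2 Br-(aq) + Hg2+(aq), so Q = [Br-(aq)]^2·[Hg2+(aq)] = 0.41 and log Q = −0.387.
E = E° − (0.0562/n)·log Q = +0.23 − (0.0562/2)(−0.387) = +0.241 V.

+0.241 V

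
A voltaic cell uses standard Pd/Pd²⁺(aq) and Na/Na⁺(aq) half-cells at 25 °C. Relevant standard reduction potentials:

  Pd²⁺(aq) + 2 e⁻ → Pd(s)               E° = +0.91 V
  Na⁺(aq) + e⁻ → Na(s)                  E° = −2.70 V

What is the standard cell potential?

The Pd²⁺/Pd couple has the higher E°, so Pd ion is reduced (cathode) and Na is oxidized (anode).
E°cell = E°(cathode) − E°(anode) = +0.91 − (−2.70) = +3.61 V.

+3.61 V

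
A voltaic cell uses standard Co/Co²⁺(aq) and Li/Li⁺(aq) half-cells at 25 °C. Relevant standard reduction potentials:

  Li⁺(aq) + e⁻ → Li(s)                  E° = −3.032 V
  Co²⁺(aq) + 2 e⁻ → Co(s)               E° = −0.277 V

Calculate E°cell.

The Co²⁺/Co couple has the higher E°, so Co ion is reduced (cathode) and Li is oxidized (anode).
E°cell = E°(cathode) − E°(anode) = −0.277 − (−3.032) = +2.755 V.

+2.755 V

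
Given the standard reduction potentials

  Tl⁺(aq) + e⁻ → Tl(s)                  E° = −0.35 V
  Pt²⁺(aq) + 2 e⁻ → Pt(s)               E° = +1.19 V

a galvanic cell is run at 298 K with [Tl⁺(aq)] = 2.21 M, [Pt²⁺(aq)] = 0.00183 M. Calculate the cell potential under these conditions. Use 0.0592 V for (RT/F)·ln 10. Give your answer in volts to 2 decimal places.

Since E°(Pt²⁺/Pt) > E°(Tl⁺/Tl), Pt²⁺/Pt serves as the cathode.
E°cell = E°cat − E°an = +1.19 − (−0.35) = +1.54 V; n = 2.
Balancing gives Pt²⁺(aq) + 2 Tl(s) → Pt(s) + 2 Tl⁺(aq); hence Q = [Tl⁺(aq)]^2 / [Pt²⁺(aq)] = 2.67×10^3 (log Q = 3.426).
E = E° − (0.0592/n)·log Q = +1.54 − (0.0592/2)(3.426) = +1.44 V.

+1.44 V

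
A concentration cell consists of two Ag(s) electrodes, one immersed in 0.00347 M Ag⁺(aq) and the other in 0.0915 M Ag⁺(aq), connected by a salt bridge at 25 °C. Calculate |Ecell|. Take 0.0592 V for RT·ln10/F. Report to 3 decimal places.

0.084 V

For a concentration cell E°cell = 0, since both electrodes use the same couple.
The compartment with the higher Ag⁺(aq) concentration (0.0915 M) acts as the cathode; ions are reduced there and produced at the dilute (0.00347 M) anode.
With n = 1, Ecell = −(0.0592/1)·log([dilute]/[conc]) = −(0.0592/1)·log(0.00347/0.0915) = +0.084 V.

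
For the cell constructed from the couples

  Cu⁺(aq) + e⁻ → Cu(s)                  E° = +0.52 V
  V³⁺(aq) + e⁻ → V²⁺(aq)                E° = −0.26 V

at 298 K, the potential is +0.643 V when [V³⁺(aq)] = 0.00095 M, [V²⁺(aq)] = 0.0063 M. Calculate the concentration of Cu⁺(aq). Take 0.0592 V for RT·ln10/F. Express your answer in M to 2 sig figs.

0.00073 M

Cu⁺/Cu is the cathode (higher E°); E°cell = +0.52 − (−0.26) = +0.78 V with n = 1.
Since E = E° − (0.0592/n)·log Q, log Q = n(E° − E)/0.0592 = 2.314.
The balanced reaction is Cu⁺(aq) + V²⁺(aq) → Cu(s) + V³⁺(aq), so Q = [V³⁺(aq)] / ([Cu⁺(aq)]·[V²⁺(aq)]).
Substituting the known concentrations and solving, log [Cu⁺(aq)] = −3.136 and [Cu⁺(aq)] = 0.00073 M.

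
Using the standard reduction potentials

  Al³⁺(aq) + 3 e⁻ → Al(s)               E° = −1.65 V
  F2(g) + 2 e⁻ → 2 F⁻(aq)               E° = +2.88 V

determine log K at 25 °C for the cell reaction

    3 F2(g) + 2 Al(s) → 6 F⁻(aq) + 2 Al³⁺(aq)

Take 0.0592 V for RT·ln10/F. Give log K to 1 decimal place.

log K = 459.1

The F₂/F⁻ couple is reduced (cathode); E°cell = +2.88 − (−1.65) = +4.53 V with n = 6.
At equilibrium E = 0, so log K = nE°cell / 0.0592 = (6)(+4.53) / 0.0592 = 459.1.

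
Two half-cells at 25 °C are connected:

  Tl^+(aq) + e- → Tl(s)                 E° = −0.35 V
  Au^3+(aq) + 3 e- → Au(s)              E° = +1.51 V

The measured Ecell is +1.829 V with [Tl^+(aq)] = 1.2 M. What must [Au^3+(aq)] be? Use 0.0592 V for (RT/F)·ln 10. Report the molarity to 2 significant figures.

0.046 M

The Au³⁺/Au couple has the larger reduction potential, so it is the cathode: E°cell = +1.51 − (−0.35) = +1.86 V and n = 3.
Rearranging E = E° − (0.0592/n)·log Q gives log Q = 3(+1.86 − (+1.829))/0.0592 = 1.571.
For Au^3+(aq) + 3 Tl(s) → Au(s) + 3 Tl^+(aq), the reaction quotient is Q = [Tl^+(aq)]^3 / [Au^3+(aq)].
Isolating [Au^3+(aq)] in Q = 10^{1.571} yields log [Au^3+(aq)] = −1.333, i.e. 0.046 M.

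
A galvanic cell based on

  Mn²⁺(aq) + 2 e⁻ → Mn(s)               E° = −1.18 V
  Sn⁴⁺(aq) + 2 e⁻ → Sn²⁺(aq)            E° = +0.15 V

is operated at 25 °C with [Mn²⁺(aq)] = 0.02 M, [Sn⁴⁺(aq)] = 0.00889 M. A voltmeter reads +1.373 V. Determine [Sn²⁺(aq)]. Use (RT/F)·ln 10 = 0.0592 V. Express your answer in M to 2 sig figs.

Sn⁴⁺/Sn²⁺ is the cathode (higher E°); E°cell = +0.15 − (−1.18) = +1.33 V with n = 2.
Since E = E° − (0.0592/n)·log Q, log Q = n(E° − E)/0.0592 = −1.453.
The balanced reaction is Sn⁴⁺(aq) + Mn(s) → Sn²⁺(aq) + Mn²⁺(aq), so Q = ([Sn²⁺(aq)]·[Mn²⁺(aq)]) / [Sn⁴⁺(aq)].
Substituting the known concentrations and solving, log [Sn²⁺(aq)] = −1.805 and [Sn²⁺(aq)] = 0.016 M.

0.016 M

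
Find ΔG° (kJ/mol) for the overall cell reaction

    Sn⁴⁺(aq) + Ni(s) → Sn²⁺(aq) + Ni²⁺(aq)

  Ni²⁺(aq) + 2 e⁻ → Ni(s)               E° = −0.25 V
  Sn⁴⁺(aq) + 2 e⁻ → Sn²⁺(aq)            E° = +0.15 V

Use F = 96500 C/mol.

In the reaction as written Sn⁴⁺(aq) is reduced, so the Sn⁴⁺/Sn²⁺ couple is the cathode and Ni²⁺/Ni is the anode.
E°cell = +0.15 − (−0.25) = +0.40 V; balancing electrons gives n = 2.
ΔG° = −nFE°cell = −(2)(96500)(+0.40) J/mol = −77.2 kJ/mol.

−77.2 kJ/mol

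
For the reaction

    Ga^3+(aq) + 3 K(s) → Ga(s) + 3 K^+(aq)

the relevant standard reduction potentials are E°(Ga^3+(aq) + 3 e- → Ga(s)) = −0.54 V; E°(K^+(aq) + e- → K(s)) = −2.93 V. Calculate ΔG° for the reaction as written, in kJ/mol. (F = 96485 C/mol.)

In the reaction as written Ga^3+(aq) is reduced, so the Ga³⁺/Ga couple is the cathode and K⁺/K is the anode.
E°cell = −0.54 − (−2.93) = +2.39 V; balancing electrons gives n = 3.
ΔG° = −nFE°cell = −(3)(96485)(+2.39) J/mol = −692 kJ/mol.

−692 kJ/mol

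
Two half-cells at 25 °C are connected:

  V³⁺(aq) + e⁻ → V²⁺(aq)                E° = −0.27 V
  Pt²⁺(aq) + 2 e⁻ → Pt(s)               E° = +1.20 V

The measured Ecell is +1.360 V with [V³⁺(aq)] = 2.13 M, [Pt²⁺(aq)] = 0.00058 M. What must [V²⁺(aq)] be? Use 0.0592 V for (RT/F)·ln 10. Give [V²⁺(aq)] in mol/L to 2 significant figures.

1.2 M

Pt²⁺/Pt is the cathode (higher E°); E°cell = +1.20 − (−0.27) = +1.47 V with n = 2.
Rearranging E = E° − (0.0592/n)·log Q gives log Q = 2(+1.47 − (+1.360))/0.0592 = 3.716.
Balancing electrons gives Pt²⁺(aq) + 2 V²⁺(aq) → Pt(s) + 2 V³⁺(aq); thus Q = [V³⁺(aq)]^2 / ([Pt²⁺(aq)]·[V²⁺(aq)]^2).
Substituting the known concentrations and solving, log [V²⁺(aq)] = 0.089 and [V²⁺(aq)] = 1.2 M.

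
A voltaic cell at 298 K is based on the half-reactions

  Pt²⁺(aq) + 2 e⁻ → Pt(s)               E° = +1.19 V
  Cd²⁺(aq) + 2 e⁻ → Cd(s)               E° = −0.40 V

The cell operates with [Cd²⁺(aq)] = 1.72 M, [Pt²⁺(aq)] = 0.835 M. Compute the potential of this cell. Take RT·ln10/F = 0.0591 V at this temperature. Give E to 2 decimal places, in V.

Pt²⁺/Pt is reduced (cathode, E° = +1.19 V) and Cd²⁺/Cd is oxidized (anode).
E°cell = +1.19 − (−0.40) = +1.59 V, with n = 2 electrons transferred.
Balancing gives Pt²⁺(aq) + Cd(s) → Pt(s) + Cd²⁺(aq); hence Q = [Cd²⁺(aq)] / [Pt²⁺(aq)] = 2.06 (log Q = 0.314).
By the Nernst equation, E = +1.59 − (0.0591/2)·(0.314) = +1.58 V.

+1.58 V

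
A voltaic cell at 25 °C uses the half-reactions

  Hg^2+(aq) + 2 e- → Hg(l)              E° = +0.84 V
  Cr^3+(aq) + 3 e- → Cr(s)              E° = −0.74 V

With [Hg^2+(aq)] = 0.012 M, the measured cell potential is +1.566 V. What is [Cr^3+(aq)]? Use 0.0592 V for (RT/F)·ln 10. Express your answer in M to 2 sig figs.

With Hg²⁺/Hg at the cathode and Cr³⁺/Cr at the anode, E°cell = +0.84 − (−0.74) = +1.58 V (n = 6).
Since E = E° − (0.0592/n)·log Q, log Q = n(E° − E)/0.0592 = 1.419.
Balancing electrons gives 3 Hg^2+(aq) + 2 Cr(s) → 3 Hg(l) + 2 Cr^3+(aq); thus Q = [Cr^3+(aq)]^2 / [Hg^2+(aq)]^3.
Solving for the unknown gives log [Cr^3+(aq)] = −2.172, so [Cr^3+(aq)] ≈ 0.0067 M.

0.0067 M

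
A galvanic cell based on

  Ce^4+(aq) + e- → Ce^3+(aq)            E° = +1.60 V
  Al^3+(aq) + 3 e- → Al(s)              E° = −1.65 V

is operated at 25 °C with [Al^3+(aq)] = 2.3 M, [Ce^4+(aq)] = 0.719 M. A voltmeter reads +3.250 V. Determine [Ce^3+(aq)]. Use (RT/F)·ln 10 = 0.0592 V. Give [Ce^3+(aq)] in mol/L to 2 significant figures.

The Ce⁴⁺/Ce³⁺ couple has the larger reduction potential, so it is the cathode: E°cell = +1.60 − (−1.65) = +3.25 V and n = 3.
Since E = E° − (0.0592/n)·log Q, log Q = n(E° − E)/0.0592 = 0.000.
Balancing electrons gives 3 Ce^4+(aq) + Al(s) → 3 Ce^3+(aq) + Al^3+(aq); thus Q = ([Ce^3+(aq)]^3·[Al^3+(aq)]) / [Ce^4+(aq)]^3.
Substituting the known concentrations and solving, log [Ce^3+(aq)] = −0.264 and [Ce^3+(aq)] = 0.54 M.

0.54 M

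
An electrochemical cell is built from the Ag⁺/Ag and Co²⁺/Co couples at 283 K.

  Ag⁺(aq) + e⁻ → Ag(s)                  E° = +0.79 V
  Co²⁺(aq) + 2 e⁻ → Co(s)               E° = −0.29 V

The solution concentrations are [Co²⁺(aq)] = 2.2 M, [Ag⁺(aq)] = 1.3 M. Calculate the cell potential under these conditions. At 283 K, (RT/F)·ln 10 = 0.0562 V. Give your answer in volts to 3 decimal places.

+1.077 V

The Ag⁺/Ag couple has the more positive E°, so it is the cathode; Co²⁺/Co is the anode.
E°cell = E°cat − E°an = +0.79 − (−0.29) = +1.08 V; n = 2.
The balanced reaction is 2 Ag⁺(aq) + Co(s) → 2 Ag(s) + Co²⁺(aq), so Q = [Co²⁺(aq)] / [Ag⁺(aq)]^2 = 1.3 and log Q = 0.115.
By the Nernst equation, E = +1.08 − (0.0562/2)·(0.115) = +1.077 V.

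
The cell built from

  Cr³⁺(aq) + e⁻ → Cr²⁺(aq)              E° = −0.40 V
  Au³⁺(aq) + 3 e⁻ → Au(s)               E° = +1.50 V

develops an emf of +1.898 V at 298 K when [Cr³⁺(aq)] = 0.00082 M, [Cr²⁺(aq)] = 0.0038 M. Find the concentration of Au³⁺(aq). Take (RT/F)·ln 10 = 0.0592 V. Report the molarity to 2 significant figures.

0.0080 M

Au³⁺/Au is the cathode (higher E°); E°cell = +1.50 − (−0.40) = +1.90 V with n = 3.
Since E = E° − (0.0592/n)·log Q, log Q = n(E° − E)/0.0592 = 0.101.
For Au³⁺(aq) + 3 Cr²⁺(aq) → Au(s) + 3 Cr³⁺(aq), the reaction quotient is Q = [Cr³⁺(aq)]^3 / ([Au³⁺(aq)]·[Cr²⁺(aq)]^3).
Isolating [Au³⁺(aq)] in Q = 10^{0.101} yields log [Au³⁺(aq)] = −2.099, i.e. 0.0080 M.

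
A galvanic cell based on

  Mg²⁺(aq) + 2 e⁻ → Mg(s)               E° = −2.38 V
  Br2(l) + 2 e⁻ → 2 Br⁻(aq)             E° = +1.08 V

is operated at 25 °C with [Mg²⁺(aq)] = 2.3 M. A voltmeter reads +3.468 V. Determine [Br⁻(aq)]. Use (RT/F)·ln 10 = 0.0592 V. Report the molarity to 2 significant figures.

0.48 M

The Br₂/Br⁻ couple has the larger reduction potential, so it is the cathode: E°cell = +1.08 − (−2.38) = +3.46 V and n = 2.
Since E = E° − (0.0592/n)·log Q, log Q = n(E° − E)/0.0592 = −0.270.
The balanced reaction is Br2(l) + Mg(s) → 2 Br⁻(aq) + Mg²⁺(aq), so Q = [Br⁻(aq)]^2·[Mg²⁺(aq)].
Isolating [Br⁻(aq)] in Q = 10^{−0.270} yields log [Br⁻(aq)] = −0.316, i.e. 0.48 M.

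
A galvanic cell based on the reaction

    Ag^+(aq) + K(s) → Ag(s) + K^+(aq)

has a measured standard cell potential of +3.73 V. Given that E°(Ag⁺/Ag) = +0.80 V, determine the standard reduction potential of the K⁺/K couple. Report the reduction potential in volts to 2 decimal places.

−2.93 V

In the reaction as written the Ag⁺/Ag couple is reduced (cathode) and K⁺/K is oxidized (anode), so E°cell = E°(Ag⁺/Ag) − E°(K⁺/K).
E°(K⁺/K) = E°(cathode) − E°cell = +0.80 − (+3.73) = −2.93 V.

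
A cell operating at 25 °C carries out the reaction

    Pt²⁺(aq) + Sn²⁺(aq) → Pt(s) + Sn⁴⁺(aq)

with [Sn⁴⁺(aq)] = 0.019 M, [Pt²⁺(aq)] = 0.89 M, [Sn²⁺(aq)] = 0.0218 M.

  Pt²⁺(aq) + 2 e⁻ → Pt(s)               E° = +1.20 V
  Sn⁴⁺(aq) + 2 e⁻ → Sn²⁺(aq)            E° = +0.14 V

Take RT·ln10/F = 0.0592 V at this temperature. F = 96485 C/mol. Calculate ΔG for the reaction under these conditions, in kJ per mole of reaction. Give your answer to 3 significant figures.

−205 kJ/mol

With Pt²⁺/Pt reduced at the cathode, E°cell = +1.20 − (+0.14) = +1.06 V and n = 2.
Q = [Sn⁴⁺(aq)] / ([Pt²⁺(aq)]·[Sn²⁺(aq)]) = 0.979, so log Q = −0.009 and E = +1.06 − (0.0592/2)(−0.009) = +1.0603 V.
Then ΔG = −nFE = −2 × 96485 × +1.0603 J/mol = −205 kJ/mol.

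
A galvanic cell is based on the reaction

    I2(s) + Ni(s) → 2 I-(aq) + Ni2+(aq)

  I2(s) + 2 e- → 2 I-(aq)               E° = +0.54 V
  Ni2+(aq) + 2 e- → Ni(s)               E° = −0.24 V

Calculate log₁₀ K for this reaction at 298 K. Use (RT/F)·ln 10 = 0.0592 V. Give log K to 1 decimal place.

The I₂/I⁻ couple is reduced (cathode); E°cell = +0.54 − (−0.24) = +0.78 V with n = 2.
At equilibrium E = 0, so log K = nE°cell / 0.0592 = (2)(+0.78) / 0.0592 = 26.4.

log K = 26.4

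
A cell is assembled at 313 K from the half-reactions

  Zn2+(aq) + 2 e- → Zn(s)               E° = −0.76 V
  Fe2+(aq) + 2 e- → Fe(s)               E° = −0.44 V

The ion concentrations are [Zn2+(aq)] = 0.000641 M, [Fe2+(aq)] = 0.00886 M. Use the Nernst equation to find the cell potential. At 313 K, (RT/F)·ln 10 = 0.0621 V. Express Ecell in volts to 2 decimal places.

Since E°(Fe²⁺/Fe) > E°(Zn²⁺/Zn), Fe²⁺/Fe serves as the cathode.
E°cell = E°cat − E°an = −0.44 − (−0.76) = +0.32 V; n = 2.
For the overall reaction Fe2+(aq) + Zn(s) → Fe(s) + Zn2+(aq), Q = [Zn2+(aq)] / [Fe2+(aq)] = 0.0723, giving log Q = −1.141.
Applying E = E° − (RT ln10/nF)·log Q gives +0.32 − (0.0621/2)(−1.141) = +0.36 V.

+0.36 V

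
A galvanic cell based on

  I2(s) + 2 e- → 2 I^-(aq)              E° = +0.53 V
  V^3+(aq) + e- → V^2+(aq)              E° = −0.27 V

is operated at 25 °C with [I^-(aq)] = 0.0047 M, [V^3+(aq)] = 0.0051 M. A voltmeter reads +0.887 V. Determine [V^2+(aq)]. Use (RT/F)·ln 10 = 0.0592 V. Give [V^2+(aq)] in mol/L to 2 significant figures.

0.00071 M

The I₂/I⁻ couple has the larger reduction potential, so it is the cathode: E°cell = +0.53 − (−0.27) = +0.80 V and n = 2.
Rearranging E = E° − (0.0592/n)·log Q gives log Q = 2(+0.80 − (+0.887))/0.0592 = −2.939.
Balancing electrons gives I2(s) + 2 V^2+(aq) → 2 I^-(aq) + 2 V^3+(aq); thus Q = ([I^-(aq)]^2·[V^3+(aq)]^2) / [V^2+(aq)]^2.
Substituting the known concentrations and solving, log [V^2+(aq)] = −3.151 and [V^2+(aq)] = 0.00071 M.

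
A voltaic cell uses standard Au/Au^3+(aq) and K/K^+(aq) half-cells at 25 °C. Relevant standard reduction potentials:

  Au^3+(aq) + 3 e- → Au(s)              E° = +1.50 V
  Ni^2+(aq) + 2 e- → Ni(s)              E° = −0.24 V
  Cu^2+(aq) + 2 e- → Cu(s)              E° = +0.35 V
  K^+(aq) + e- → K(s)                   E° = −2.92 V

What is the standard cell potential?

+4.42 V

Of the two couples in this cell, the one with the more positive reduction potential is reduced at the cathode: here that is Au³⁺/Au (+1.50 V); K⁺/K (−2.92 V) is the anode.
E°cell = E°(cathode) − E°(anode) = +1.50 − (−2.92) = +4.42 V.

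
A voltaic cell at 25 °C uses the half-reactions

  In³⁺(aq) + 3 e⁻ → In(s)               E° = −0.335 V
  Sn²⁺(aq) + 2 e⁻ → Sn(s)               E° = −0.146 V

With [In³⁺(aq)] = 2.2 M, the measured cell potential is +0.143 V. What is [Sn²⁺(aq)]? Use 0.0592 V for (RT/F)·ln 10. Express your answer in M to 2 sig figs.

The Sn²⁺/Sn couple has the larger reduction potential, so it is the cathode: E°cell = −0.146 − (−0.335) = +0.189 V and n = 6.
From the Nernst equation, log Q = n(E° − E)/0.0592 = 6·(+0.189 − (+0.143))/0.0592 = 4.662.
Balancing electrons gives 3 Sn²⁺(aq) + 2 In(s) → 3 Sn(s) + 2 In³⁺(aq); thus Q = [In³⁺(aq)]^2 / [Sn²⁺(aq)]^3.
Isolating [Sn²⁺(aq)] in Q = 10^{4.662} yields log [Sn²⁺(aq)] = −1.326, i.e. 0.047 M.

0.047 M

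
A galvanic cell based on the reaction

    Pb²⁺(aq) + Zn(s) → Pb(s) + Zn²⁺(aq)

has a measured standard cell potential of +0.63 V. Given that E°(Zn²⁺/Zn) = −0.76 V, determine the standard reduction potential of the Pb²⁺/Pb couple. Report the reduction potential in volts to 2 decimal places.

−0.13 V

In the reaction as written the Pb²⁺/Pb couple is reduced (cathode) and Zn²⁺/Zn is oxidized (anode), so E°cell = E°(Pb²⁺/Pb) − E°(Zn²⁺/Zn).
E°(Pb²⁺/Pb) = E°cell + E°(anode) = +0.63 + (−0.76) = −0.13 V.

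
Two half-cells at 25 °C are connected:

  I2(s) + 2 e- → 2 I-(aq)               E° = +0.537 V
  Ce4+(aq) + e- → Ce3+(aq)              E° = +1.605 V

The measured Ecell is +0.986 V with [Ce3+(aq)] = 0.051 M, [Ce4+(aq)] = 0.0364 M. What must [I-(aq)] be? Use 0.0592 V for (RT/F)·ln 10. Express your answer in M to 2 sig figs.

0.058 M

The Ce⁴⁺/Ce³⁺ couple has the larger reduction potential, so it is the cathode: E°cell = +1.605 − (+0.537) = +1.068 V and n = 2.
From the Nernst equation, log Q = n(E° − E)/0.0592 = 2·(+1.068 − (+0.986))/0.0592 = 2.770.
Balancing electrons gives 2 Ce4+(aq) + 2 I-(aq) → 2 Ce3+(aq) + I2(s); thus Q = [Ce3+(aq)]^2 / ([Ce4+(aq)]^2·[I-(aq)]^2).
Isolating [I-(aq)] in Q = 10^{2.770} yields log [I-(aq)] = −1.239, i.e. 0.058 M.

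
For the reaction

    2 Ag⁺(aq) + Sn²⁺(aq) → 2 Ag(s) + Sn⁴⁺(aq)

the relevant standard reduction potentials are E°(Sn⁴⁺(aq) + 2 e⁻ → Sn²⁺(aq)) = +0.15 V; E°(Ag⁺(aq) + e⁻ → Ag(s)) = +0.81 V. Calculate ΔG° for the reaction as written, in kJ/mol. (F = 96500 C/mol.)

−127 kJ/mol

In the reaction as written Ag⁺(aq) is reduced, so the Ag⁺/Ag couple is the cathode and Sn⁴⁺/Sn²⁺ is the anode.
E°cell = +0.81 − (+0.15) = +0.66 V; balancing electrons gives n = 2.
ΔG° = −nFE°cell = −(2)(96500)(+0.66) J/mol = −127 kJ/mol.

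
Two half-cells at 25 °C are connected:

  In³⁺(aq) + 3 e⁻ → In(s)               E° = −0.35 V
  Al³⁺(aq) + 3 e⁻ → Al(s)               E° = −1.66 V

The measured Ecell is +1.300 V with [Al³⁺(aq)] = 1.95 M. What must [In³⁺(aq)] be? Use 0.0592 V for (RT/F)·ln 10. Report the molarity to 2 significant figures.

The In³⁺/In couple has the larger reduction potential, so it is the cathode: E°cell = −0.35 − (−1.66) = +1.31 V and n = 3.
Rearranging E = E° − (0.0592/n)·log Q gives log Q = 3(+1.31 − (+1.300))/0.0592 = 0.507.
The balanced reaction is In³⁺(aq) + Al(s) → In(s) + Al³⁺(aq), so Q = [Al³⁺(aq)] / [In³⁺(aq)].
Isolating [In³⁺(aq)] in Q = 10^{0.507} yields log [In³⁺(aq)] = −0.217, i.e. 0.61 M.

0.61 M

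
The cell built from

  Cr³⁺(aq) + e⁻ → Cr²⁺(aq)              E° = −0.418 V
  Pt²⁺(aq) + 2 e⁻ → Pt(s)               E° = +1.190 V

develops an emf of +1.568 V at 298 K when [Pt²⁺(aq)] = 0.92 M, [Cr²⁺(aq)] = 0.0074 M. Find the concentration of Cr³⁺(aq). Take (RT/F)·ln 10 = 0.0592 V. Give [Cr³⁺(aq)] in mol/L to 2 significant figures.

0.034 M

With Pt²⁺/Pt at the cathode and Cr³⁺/Cr²⁺ at the anode, E°cell = +1.190 − (−0.418) = +1.608 V (n = 2).
Since E = E° − (0.0592/n)·log Q, log Q = n(E° − E)/0.0592 = 1.351.
Balancing electrons gives Pt²⁺(aq) + 2 Cr²⁺(aq) → Pt(s) + 2 Cr³⁺(aq); thus Q = [Cr³⁺(aq)]^2 / ([Pt²⁺(aq)]·[Cr²⁺(aq)]^2).
Solving for the unknown gives log [Cr³⁺(aq)] = −1.473, so [Cr³⁺(aq)] ≈ 0.034 M.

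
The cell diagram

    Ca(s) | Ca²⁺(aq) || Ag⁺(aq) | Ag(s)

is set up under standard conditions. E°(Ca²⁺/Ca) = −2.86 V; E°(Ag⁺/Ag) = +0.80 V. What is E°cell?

+3.66 V

By convention the left-hand electrode in cell notation is the anode (oxidation) and the right-hand electrode is the cathode (reduction).
E°cell = E°(right) − E°(left) = +0.80 − (−2.86) = +3.66 V.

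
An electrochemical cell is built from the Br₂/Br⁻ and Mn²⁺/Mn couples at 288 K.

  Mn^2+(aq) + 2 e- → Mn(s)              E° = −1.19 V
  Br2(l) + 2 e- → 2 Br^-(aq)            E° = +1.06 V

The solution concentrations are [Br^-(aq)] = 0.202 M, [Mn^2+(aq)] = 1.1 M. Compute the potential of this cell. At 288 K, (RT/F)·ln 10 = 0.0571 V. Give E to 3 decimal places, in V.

+2.288 V

The Br₂/Br⁻ couple has the more positive E°, so it is the cathode; Mn²⁺/Mn is the anode.
The standard potential is +1.06 − (−1.19) = +2.25 V and the balanced reaction transfers n = 2 electrons.
Balancing gives Br2(l) + Mn(s) → 2 Br^-(aq) + Mn^2+(aq); hence Q = [Br^-(aq)]^2·[Mn^2+(aq)] = 0.0449 (log Q = −1.348).
Applying E = E° − (RT ln10/nF)·log Q gives +2.25 − (0.0571/2)(−1.348) = +2.288 V.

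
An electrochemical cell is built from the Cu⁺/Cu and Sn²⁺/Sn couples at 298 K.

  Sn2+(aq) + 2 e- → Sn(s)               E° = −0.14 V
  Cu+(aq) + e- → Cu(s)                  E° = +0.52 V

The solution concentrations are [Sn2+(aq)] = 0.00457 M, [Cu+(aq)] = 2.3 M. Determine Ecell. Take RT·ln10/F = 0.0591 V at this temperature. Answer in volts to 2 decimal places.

+0.75 V

Since E°(Cu⁺/Cu) > E°(Sn²⁺/Sn), Cu⁺/Cu serves as the cathode.
The standard potential is +0.52 − (−0.14) = +0.66 V and the balanced reaction transfers n = 2 electrons.
The balanced reaction is 2 Cu+(aq) + Sn(s) → 2 Cu(s) + Sn2+(aq), so Q = [Sn2+(aq)] / [Cu+(aq)]^2 = 0.000864 and log Q = −3.064.
By the Nernst equation, E = +0.66 − (0.0591/2)·(−3.064) = +0.75 V.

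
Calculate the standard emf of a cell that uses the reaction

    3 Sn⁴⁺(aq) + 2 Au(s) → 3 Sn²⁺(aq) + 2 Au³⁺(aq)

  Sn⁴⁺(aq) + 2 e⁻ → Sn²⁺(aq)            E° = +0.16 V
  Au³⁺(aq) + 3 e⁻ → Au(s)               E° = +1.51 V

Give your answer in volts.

−1.35 V

Sn⁴⁺(aq) gains electrons, so the Sn⁴⁺/Sn²⁺ couple is the cathode; the Au³⁺/Au couple is the anode.
E°cell = E°(cathode) − E°(anode) = +0.16 − (+1.51) = −1.35 V.
The negative E°cell means the reaction is non-spontaneous in the direction written.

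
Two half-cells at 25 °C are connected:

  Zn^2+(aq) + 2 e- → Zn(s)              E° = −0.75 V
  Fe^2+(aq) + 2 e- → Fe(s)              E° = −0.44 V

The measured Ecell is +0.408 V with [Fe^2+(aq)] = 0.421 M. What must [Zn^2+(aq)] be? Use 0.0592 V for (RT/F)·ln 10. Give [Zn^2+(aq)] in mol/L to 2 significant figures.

The Fe²⁺/Fe couple has the larger reduction potential, so it is the cathode: E°cell = −0.44 − (−0.75) = +0.31 V and n = 2.
Rearranging E = E° − (0.0592/n)·log Q gives log Q = 2(+0.31 − (+0.408))/0.0592 = −3.311.
The balanced reaction is Fe^2+(aq) + Zn(s) → Fe(s) + Zn^2+(aq), so Q = [Zn^2+(aq)] / [Fe^2+(aq)].
Isolating [Zn^2+(aq)] in Q = 10^{−3.311} yields log [Zn^2+(aq)] = −3.687, i.e. 0.00021 M.

0.00021 M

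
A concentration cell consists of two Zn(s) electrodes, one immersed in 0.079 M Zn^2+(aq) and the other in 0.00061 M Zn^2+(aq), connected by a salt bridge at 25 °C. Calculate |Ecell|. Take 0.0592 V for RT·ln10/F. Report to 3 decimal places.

For a concentration cell E°cell = 0, since both electrodes use the same couple.
The compartment with the higher Zn^2+(aq) concentration (0.079 M) acts as the cathode; ions are reduced there and produced at the dilute (0.00061 M) anode.
With n = 2, Ecell = −(0.0592/2)·log([dilute]/[conc]) = −(0.0592/2)·log(0.00061/0.079) = +0.063 V.

0.063 V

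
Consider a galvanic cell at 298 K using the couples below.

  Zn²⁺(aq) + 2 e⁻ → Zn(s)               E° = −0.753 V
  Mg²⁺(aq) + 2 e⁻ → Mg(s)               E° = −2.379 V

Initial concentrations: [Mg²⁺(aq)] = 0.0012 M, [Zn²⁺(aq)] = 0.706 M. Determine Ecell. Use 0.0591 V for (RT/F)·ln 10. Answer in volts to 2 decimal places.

Zn²⁺/Zn is reduced (cathode, E° = −0.753 V) and Mg²⁺/Mg is oxidized (anode).
E°cell = E°cat − E°an = −0.753 − (−2.379) = +1.626 V; n = 2.
For the overall reaction Zn²⁺(aq) + Mg(s) → Zn(s) + Mg²⁺(aq), Q = [Mg²⁺(aq)] / [Zn²⁺(aq)] = 0.0017, giving log Q = −2.770.
E = E° − (0.0591/n)·log Q = +1.626 − (0.0591/2)(−2.770) = +1.71 V.

+1.71 V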